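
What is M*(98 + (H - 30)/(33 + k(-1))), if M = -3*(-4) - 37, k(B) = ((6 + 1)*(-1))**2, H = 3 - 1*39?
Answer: -99625/41 ≈ -2429.9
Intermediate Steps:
H = -36 (H = 3 - 39 = -36)
k(B) = 49 (k(B) = (7*(-1))**2 = (-7)**2 = 49)
M = -25 (M = 12 - 37 = -25)
M*(98 + (H - 30)/(33 + k(-1))) = -25*(98 + (-36 - 30)/(33 + 49)) = -25*(98 - 66/82) = -25*(98 - 66*1/82) = -25*(98 - 33/41) = -25*3985/41 = -99625/41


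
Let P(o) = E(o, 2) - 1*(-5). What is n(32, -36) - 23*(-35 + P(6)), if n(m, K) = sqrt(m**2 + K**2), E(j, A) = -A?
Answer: 736 + 4*sqrt(145) ≈ 784.17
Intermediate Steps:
P(o) = 3 (P(o) = -1*2 - 1*(-5) = -2 + 5 = 3)
n(m, K) = sqrt(K**2 + m**2)
n(32, -36) - 23*(-35 + P(6)) = sqrt((-36)**2 + 32**2) - 23*(-35 + 3) = sqrt(1296 + 1024) - 23*(-32) = sqrt(2320) + 736 = 4*sqrt(145) + 736 = 736 + 4*sqrt(145)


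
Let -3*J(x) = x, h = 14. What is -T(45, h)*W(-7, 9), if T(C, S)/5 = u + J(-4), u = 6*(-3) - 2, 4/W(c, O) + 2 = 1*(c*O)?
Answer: -224/39 ≈ -5.7436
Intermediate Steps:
J(x) = -x/3
W(c, O) = 4/(-2 + O*c) (W(c, O) = 4/(-2 + 1*(c*O)) = 4/(-2 + 1*(O*c)) = 4/(-2 + O*c))
u = -20 (u = -18 - 2 = -20)
T(C, S) = -280/3 (T(C, S) = 5*(-20 - 1/3*(-4)) = 5*(-20 + 4/3) = 5*(-56/3) = -280/3)
-T(45, h)*W(-7, 9) = -(-280)*4/(-2 + 9*(-7))/3 = -(-280)*4/(-2 - 63)/3 = -(-280)*4/(-65)/3 = -(-280)*4*(-1/65)/3 = -(-280)*(-4)/(3*65) = -1*224/39 = -224/39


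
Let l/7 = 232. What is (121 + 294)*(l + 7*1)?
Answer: 676865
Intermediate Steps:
l = 1624 (l = 7*232 = 1624)
(121 + 294)*(l + 7*1) = (121 + 294)*(1624 + 7*1) = 415*(1624 + 7) = 415*1631 = 676865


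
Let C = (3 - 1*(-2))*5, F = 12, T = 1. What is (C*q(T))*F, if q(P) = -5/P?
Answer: -1500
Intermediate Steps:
C = 25 (C = (3 + 2)*5 = 5*5 = 25)
(C*q(T))*F = (25*(-5/1))*12 = (25*(-5*1))*12 = (25*(-5))*12 = -125*12 = -1500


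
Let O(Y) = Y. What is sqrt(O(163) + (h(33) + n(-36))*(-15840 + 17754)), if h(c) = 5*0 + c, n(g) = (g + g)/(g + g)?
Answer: sqrt(65239) ≈ 255.42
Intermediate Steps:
n(g) = 1 (n(g) = (2*g)/((2*g)) = (2*g)*(1/(2*g)) = 1)
h(c) = c (h(c) = 0 + c = c)
sqrt(O(163) + (h(33) + n(-36))*(-15840 + 17754)) = sqrt(163 + (33 + 1)*(-15840 + 17754)) = sqrt(163 + 34*1914) = sqrt(163 + 65076) = sqrt(65239)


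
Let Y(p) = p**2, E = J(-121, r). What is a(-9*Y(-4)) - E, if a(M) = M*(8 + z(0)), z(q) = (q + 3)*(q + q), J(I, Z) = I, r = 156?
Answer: -1031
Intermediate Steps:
z(q) = 2*q*(3 + q) (z(q) = (3 + q)*(2*q) = 2*q*(3 + q))
E = -121
a(M) = 8*M (a(M) = M*(8 + 2*0*(3 + 0)) = M*(8 + 2*0*3) = M*(8 + 0) = M*8 = 8*M)
a(-9*Y(-4)) - E = 8*(-9*(-4)**2) - 1*(-121) = 8*(-9*16) + 121 = 8*(-144) + 121 = -1152 + 121 = -1031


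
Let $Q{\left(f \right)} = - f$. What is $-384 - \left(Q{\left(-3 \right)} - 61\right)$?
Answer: $-326$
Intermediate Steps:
$-384 - \left(Q{\left(-3 \right)} - 61\right) = -384 - \left(\left(-1\right) \left(-3\right) - 61\right) = -384 - \left(3 - 61\right) = -384 - -58 = -384 + 58 = -326$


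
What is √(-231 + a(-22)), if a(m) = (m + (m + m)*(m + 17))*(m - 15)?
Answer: I*√7557 ≈ 86.931*I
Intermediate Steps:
a(m) = (-15 + m)*(m + 2*m*(17 + m)) (a(m) = (m + (2*m)*(17 + m))*(-15 + m) = (m + 2*m*(17 + m))*(-15 + m) = (-15 + m)*(m + 2*m*(17 + m)))
√(-231 + a(-22)) = √(-231 - 22*(-525 + 2*(-22)² + 5*(-22))) = √(-231 - 22*(-525 + 2*484 - 110)) = √(-231 - 22*(-525 + 968 - 110)) = √(-231 - 22*333) = √(-231 - 7326) = √(-7557) = I*√7557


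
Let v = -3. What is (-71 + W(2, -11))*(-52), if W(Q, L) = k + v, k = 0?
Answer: 3848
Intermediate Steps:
W(Q, L) = -3 (W(Q, L) = 0 - 3 = -3)
(-71 + W(2, -11))*(-52) = (-71 - 3)*(-52) = -74*(-52) = 3848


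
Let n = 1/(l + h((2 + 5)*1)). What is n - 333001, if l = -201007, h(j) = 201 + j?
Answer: -66866267800/200799 ≈ -3.3300e+5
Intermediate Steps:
n = -1/200799 (n = 1/(-201007 + (201 + (2 + 5)*1)) = 1/(-201007 + (201 + 7*1)) = 1/(-201007 + (201 + 7)) = 1/(-201007 + 208) = 1/(-200799) = -1/200799 ≈ -4.9801e-6)
n - 333001 = -1/200799 - 333001 = -66866267800/200799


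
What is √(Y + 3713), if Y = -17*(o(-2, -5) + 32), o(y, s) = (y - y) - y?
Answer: √3135 ≈ 55.991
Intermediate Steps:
o(y, s) = -y (o(y, s) = 0 - y = -y)
Y = -578 (Y = -17*(-1*(-2) + 32) = -17*(2 + 32) = -17*34 = -578)
√(Y + 3713) = √(-578 + 3713) = √3135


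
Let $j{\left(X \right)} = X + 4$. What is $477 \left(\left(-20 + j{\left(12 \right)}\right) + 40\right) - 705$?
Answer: $16467$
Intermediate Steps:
$j{\left(X \right)} = 4 + X$
$477 \left(\left(-20 + j{\left(12 \right)}\right) + 40\right) - 705 = 477 \left(\left(-20 + \left(4 + 12\right)\right) + 40\right) - 705 = 477 \left(\left(-20 + 16\right) + 40\right) - 705 = 477 \left(-4 + 40\right) - 705 = 477 \cdot 36 - 705 = 17172 - 705 = 16467$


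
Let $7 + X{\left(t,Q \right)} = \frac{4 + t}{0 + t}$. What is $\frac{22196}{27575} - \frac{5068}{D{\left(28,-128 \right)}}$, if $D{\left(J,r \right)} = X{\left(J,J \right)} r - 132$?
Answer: $- \frac{220568799}{29808575} \approx -7.3995$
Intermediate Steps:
$X{\left(t,Q \right)} = -7 + \frac{4 + t}{t}$ ($X{\left(t,Q \right)} = -7 + \frac{4 + t}{0 + t} = -7 + \frac{4 + t}{t}$)
$D{\left(J,r \right)} = -132 + r \left(-6 + \frac{4}{J}\right)$ ($D{\left(J,r \right)} = \left(-6 + \frac{4}{J}\right) r - 132 = r \left(-6 + \frac{4}{J}\right) - 132 = -132 + r \left(-6 + \frac{4}{J}\right)$)
$\frac{22196}{27575} - \frac{5068}{D{\left(28,-128 \right)}} = \frac{22196}{27575} - \frac{5068}{-132 - -768 + 4 \left(-128\right) \frac{1}{28}} = 22196 \cdot \frac{1}{27575} - \frac{5068}{-132 + 768 + 4 \left(-128\right) \frac{1}{28}} = \frac{22196}{27575} - \frac{5068}{-132 + 768 - \frac{128}{7}} = \frac{22196}{27575} - \frac{5068}{\frac{4324}{7}} = \frac{22196}{27575} - \frac{8869}{1081} = - \frac{220568799}{29808575}$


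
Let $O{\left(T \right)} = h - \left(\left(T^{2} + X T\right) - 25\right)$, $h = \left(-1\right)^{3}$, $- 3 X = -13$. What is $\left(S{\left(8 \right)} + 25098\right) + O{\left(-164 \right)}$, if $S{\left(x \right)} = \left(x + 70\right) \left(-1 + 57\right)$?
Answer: $\frac{9914}{3} \approx 3304.7$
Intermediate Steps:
$S{\left(x \right)} = 3920 + 56 x$ ($S{\left(x \right)} = \left(70 + x\right) 56 = 3920 + 56 x$)
$X = \frac{13}{3}$ ($X = \left(- \frac{1}{3}\right) \left(-13\right) = \frac{13}{3} \approx 4.3333$)
$h = -1$
$O{\left(T \right)} = 24 - T^{2} - \frac{13 T}{3}$ ($O{\left(T \right)} = -1 - \left(\left(T^{2} + \frac{13 T}{3}\right) - 25\right) = -1 - \left(-25 + T^{2} + \frac{13 T}{3}\right) = 24 - T^{2} - \frac{13 T}{3}$)
$\left(S{\left(8 \right)} + 25098\right) + O{\left(-164 \right)} = \left(\left(3920 + 56 \cdot 8\right) + 25098\right) - \frac{78484}{3} = \left(\left(3920 + 448\right) + 25098\right) + \left(24 - 26896 + \frac{2132}{3}\right) = \left(4368 + 25098\right) + \left(24 - 26896 + \frac{2132}{3}\right) = 29466 - \frac{78484}{3} = \frac{9914}{3}$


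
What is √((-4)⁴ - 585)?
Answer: I*√329 ≈ 18.138*I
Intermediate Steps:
√((-4)⁴ - 585) = √(256 - 585) = √(-329) = I*√329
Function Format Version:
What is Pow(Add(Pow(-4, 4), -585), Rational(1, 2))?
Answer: Mul(I, Pow(329, Rational(1, 2))) ≈ Mul(18.138, I)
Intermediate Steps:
Pow(Add(Pow(-4, 4), -585), Rational(1, 2)) = Pow(Add(256, -585), Rational(1, 2)) = Pow(-329, Rational(1, 2)) = Mul(I, Pow(329, Rational(1, 2)))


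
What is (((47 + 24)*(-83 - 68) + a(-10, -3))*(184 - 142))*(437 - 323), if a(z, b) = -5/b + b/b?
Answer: -51319380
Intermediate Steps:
a(z, b) = 1 - 5/b (a(z, b) = -5/b + 1 = 1 - 5/b)
(((47 + 24)*(-83 - 68) + a(-10, -3))*(184 - 142))*(437 - 323) = (((47 + 24)*(-83 - 68) + (-5 - 3)/(-3))*(184 - 142))*(437 - 323) = ((71*(-151) - ⅓*(-8))*42)*114 = ((-10721 + 8/3)*42)*114 = -32155/3*42*114 = -450170*114 = -51319380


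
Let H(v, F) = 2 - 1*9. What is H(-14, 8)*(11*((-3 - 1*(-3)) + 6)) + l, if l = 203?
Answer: -259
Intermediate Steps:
H(v, F) = -7 (H(v, F) = 2 - 9 = -7)
H(-14, 8)*(11*((-3 - 1*(-3)) + 6)) + l = -77*((-3 - 1*(-3)) + 6) + 203 = -77*((-3 + 3) + 6) + 203 = -77*(0 + 6) + 203 = -77*6 + 203 = -7*66 + 203 = -462 + 203 = -259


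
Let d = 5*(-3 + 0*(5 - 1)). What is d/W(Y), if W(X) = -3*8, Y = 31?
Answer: 5/8 ≈ 0.62500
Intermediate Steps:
W(X) = -24
d = -15 (d = 5*(-3 + 0*4) = 5*(-3 + 0) = 5*(-3) = -15)
d/W(Y) = -15/(-24) = -15*(-1/24) = 5/8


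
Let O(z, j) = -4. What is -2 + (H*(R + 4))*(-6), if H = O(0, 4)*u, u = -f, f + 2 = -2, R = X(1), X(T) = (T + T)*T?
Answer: 574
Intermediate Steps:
X(T) = 2*T² (X(T) = (2*T)*T = 2*T²)
R = 2 (R = 2*1² = 2*1 = 2)
f = -4 (f = -2 - 2 = -4)
u = 4 (u = -1*(-4) = 4)
H = -16 (H = -4*4 = -16)
-2 + (H*(R + 4))*(-6) = -2 - 16*(2 + 4)*(-6) = -2 - 16*6*(-6) = -2 - 96*(-6) = -2 + 576 = 574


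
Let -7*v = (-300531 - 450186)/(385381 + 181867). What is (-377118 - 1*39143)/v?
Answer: -150260230736/68247 ≈ -2.2017e+6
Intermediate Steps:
v = 68247/360976 (v = -(-300531 - 450186)/(7*(385381 + 181867)) = -(-750717)/(7*567248) = -⅐*(-68247/51568) = 68247/360976 ≈ 0.18906)
(-377118 - 1*39143)/v = (-377118 - 1*39143)/(68247/360976) = (-377118 - 39143)*(360976/68247) = -416261*360976/68247 = -150260230736/68247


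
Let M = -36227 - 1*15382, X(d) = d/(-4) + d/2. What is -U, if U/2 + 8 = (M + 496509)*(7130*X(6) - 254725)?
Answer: 217137894016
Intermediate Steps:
X(d) = d/4 (X(d) = d*(-¼) + d*(½) = -d/4 + d/2 = d/4)
M = -51609 (M = -36227 - 15382 = -51609)
U = -217137894016 (U = -16 + 2*((-51609 + 496509)*(7130*((¼)*6) - 254725)) = -16 + 2*(444900*(7130*(3/2) - 254725)) = -16 + 2*(444900*(10695 - 254725)) = -16 + 2*(444900*(-244030)) = -16 + 2*(-108568947000) = -16 - 217137894000 = -217137894016)
-U = -1*(-217137894016) = 217137894016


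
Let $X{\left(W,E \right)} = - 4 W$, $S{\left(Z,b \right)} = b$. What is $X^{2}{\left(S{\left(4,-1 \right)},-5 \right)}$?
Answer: $16$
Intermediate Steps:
$X^{2}{\left(S{\left(4,-1 \right)},-5 \right)} = \left(\left(-4\right) \left(-1\right)\right)^{2} = 4^{2} = 16$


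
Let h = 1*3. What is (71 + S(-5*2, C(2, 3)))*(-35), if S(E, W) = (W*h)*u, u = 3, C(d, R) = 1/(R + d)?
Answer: -2548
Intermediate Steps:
h = 3
S(E, W) = 9*W (S(E, W) = (W*3)*3 = (3*W)*3 = 9*W)
(71 + S(-5*2, C(2, 3)))*(-35) = (71 + 9/(3 + 2))*(-35) = (71 + 9/5)*(-35) = (364/5)*(-35) = -2548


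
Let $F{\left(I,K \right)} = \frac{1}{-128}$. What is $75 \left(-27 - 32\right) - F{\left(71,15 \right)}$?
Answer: $- \frac{566399}{128} \approx -4425.0$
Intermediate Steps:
$F{\left(I,K \right)} = - \frac{1}{128}$
$75 \left(-27 - 32\right) - F{\left(71,15 \right)} = 75 \left(-27 - 32\right) - - \frac{1}{128} = 75 \left(-59\right) + \frac{1}{128} = -4425 + \frac{1}{128} = - \frac{566399}{128}$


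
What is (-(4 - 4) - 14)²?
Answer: 196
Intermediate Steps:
(-(4 - 4) - 14)² = (-1*0 - 14)² = (0 - 14)² = (-14)² = 196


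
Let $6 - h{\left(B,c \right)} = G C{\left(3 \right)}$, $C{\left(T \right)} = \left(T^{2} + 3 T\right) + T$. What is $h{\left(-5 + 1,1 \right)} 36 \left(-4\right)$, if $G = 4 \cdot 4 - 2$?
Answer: $41472$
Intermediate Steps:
$G = 14$ ($G = 16 - 2 = 14$)
$C{\left(T \right)} = T^{2} + 4 T$
$h{\left(B,c \right)} = -288$ ($h{\left(B,c \right)} = 6 - 14 \cdot 3 \left(4 + 3\right) = 6 - 14 \cdot 3 \cdot 7 = 6 - 14 \cdot 21 = 6 - 294 = -288$)
$h{\left(-5 + 1,1 \right)} 36 \left(-4\right) = \left(-288\right) 36 \left(-4\right) = \left(-10368\right) \left(-4\right) = 41472$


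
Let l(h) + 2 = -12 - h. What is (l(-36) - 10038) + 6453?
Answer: -3563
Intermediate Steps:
l(h) = -14 - h (l(h) = -2 + (-12 - h) = -14 - h)
(l(-36) - 10038) + 6453 = ((-14 - 1*(-36)) - 10038) + 6453 = ((-14 + 36) - 10038) + 6453 = (22 - 10038) + 6453 = -10016 + 6453 = -3563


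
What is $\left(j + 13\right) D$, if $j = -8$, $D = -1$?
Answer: $-5$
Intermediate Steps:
$\left(j + 13\right) D = \left(-8 + 13\right) \left(-1\right) = 5 \left(-1\right) = -5$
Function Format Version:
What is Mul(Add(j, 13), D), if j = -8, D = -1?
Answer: -5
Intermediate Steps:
Mul(Add(j, 13), D) = Mul(Add(-8, 13), -1) = Mul(5, -1) = -5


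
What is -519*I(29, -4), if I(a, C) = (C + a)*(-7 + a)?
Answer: -285450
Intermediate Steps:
I(a, C) = (-7 + a)*(C + a)
-519*I(29, -4) = -519*(29**2 - 7*(-4) - 7*29 - 4*29) = -519*(841 + 28 - 203 - 116) = -519*550 = -285450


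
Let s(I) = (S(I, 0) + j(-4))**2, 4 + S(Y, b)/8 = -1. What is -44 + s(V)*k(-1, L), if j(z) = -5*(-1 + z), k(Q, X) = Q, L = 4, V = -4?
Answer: -269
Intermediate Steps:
S(Y, b) = -40 (S(Y, b) = -32 + 8*(-1) = -32 - 8 = -40)
j(z) = 5 - 5*z
s(I) = 225 (s(I) = (-40 + (5 - 5*(-4)))**2 = (-40 + (5 + 20))**2 = (-40 + 25)**2 = (-15)**2 = 225)
-44 + s(V)*k(-1, L) = -44 + 225*(-1) = -44 - 225 = -269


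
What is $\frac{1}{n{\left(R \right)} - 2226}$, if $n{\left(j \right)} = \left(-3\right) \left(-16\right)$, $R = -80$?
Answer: $- \frac{1}{2178} \approx -0.00045914$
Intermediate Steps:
$n{\left(j \right)} = 48$
$\frac{1}{n{\left(R \right)} - 2226} = \frac{1}{48 - 2226} = \frac{1}{-2178} = - \frac{1}{2178}$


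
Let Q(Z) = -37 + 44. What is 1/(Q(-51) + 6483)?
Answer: 1/6490 ≈ 0.00015408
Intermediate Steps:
Q(Z) = 7
1/(Q(-51) + 6483) = 1/(7 + 6483) = 1/6490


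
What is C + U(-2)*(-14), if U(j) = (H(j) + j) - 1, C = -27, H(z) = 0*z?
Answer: 15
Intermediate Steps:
H(z) = 0
U(j) = -1 + j (U(j) = (0 + j) - 1 = j - 1 = -1 + j)
C + U(-2)*(-14) = -27 + (-1 - 2)*(-14) = -27 - 3*(-14) = -27 + 42 = 15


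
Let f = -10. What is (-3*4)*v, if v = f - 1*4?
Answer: 168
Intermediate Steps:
v = -14 (v = -10 - 1*4 = -10 - 4 = -14)
(-3*4)*v = -3*4*(-14) = -12*(-14) = 168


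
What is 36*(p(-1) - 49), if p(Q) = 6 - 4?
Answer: -1692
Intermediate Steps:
p(Q) = 2
36*(p(-1) - 49) = 36*(2 - 49) = 36*(-47) = -1692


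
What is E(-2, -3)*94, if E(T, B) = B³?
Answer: -2538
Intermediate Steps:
E(-2, -3)*94 = (-3)³*94 = -27*94 = -2538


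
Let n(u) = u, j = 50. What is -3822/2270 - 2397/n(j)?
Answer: -563229/11350 ≈ -49.624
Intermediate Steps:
-3822/2270 - 2397/n(j) = -3822/2270 - 2397/50 = -3822*1/2270 - 2397*1/50 = -1911/1135 - 2397/50 = -563229/11350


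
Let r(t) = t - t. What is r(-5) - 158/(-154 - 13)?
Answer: 158/167 ≈ 0.94611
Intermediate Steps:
r(t) = 0
r(-5) - 158/(-154 - 13) = 0 - 158/(-154 - 13) = 0 - 158/(-167) = 0 - 158*(-1/167) = 0 + 158/167 = 158/167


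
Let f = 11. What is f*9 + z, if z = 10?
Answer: 109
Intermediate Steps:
f*9 + z = 11*9 + 10 = 99 + 10 = 109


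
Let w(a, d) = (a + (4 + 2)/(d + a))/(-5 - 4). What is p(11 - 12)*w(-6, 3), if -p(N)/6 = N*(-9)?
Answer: -48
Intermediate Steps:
p(N) = 54*N (p(N) = -6*N*(-9) = -(-54)*N = 54*N)
w(a, d) = -2/(3*(a + d)) - a/9 (w(a, d) = (a + 6/(a + d))/(-9) = (a + 6/(a + d))*(-1/9) = -2/(3*(a + d)) - a/9)
p(11 - 12)*w(-6, 3) = (54*(11 - 12))*((-6 - 1*(-6)**2 - 1*(-6)*3)/(9*(-6 + 3))) = (54*(-1))*((1/9)*(-6 - 1*36 + 18)/(-3)) = -6*(-1)*(-6 - 36 + 18)/3 = -6*(-1)*(-24)/3 = -54*8/9 = -48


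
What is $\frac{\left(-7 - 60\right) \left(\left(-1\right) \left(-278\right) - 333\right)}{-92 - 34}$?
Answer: $- \frac{3685}{126} \approx -29.246$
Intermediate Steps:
$\frac{\left(-7 - 60\right) \left(\left(-1\right) \left(-278\right) - 333\right)}{-92 - 34} = \frac{\left(-67\right) \left(278 - 333\right)}{-126} = \left(-67\right) \left(-55\right) \left(- \frac{1}{126}\right) = 3685 \left(- \frac{1}{126}\right) = - \frac{3685}{126}$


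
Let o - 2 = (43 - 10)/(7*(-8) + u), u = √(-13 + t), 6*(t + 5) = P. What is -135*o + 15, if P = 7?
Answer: -3326955/18917 + 4455*I*√606/18917 ≈ -175.87 + 5.7974*I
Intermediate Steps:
t = -23/6 (t = -5 + (⅙)*7 = -5 + 7/6 = -23/6 ≈ -3.8333)
u = I*√606/6 (u = √(-13 - 23/6) = √(-101/6) = I*√606/6 ≈ 4.1028*I)
o = 2 + 33/(-56 + I*√606/6) (o = 2 + (43 - 10)/(7*(-8) + I*√606/6) = 2 + 33/(-56 + I*√606/6) ≈ 1.4139 - 0.042944*I)
-135*o + 15 = -135*(26746/18917 - 33*I*√606/18917) + 15 = (-3610710/18917 + 4455*I*√606/18917) + 15 = -3326955/18917 + 4455*I*√606/18917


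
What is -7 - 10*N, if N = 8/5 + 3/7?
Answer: -191/7 ≈ -27.286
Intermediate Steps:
N = 71/35 (N = 8*(1/5) + 3*(1/7) = 8/5 + 3/7 = 71/35 ≈ 2.0286)
-7 - 10*N = -7 - 10*71/35 = -7 - 142/7 = -191/7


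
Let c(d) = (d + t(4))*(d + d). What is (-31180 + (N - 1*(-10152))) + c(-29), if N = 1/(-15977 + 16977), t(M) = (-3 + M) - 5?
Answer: -19113999/1000 ≈ -19114.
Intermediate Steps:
t(M) = -8 + M
N = 1/1000 ≈ 0.0010000
c(d) = 2*d*(-4 + d) (c(d) = (d + (-8 + 4))*(d + d) = (d - 4)*(2*d) = (-4 + d)*(2*d) = 2*d*(-4 + d))
(-31180 + (N - 1*(-10152))) + c(-29) = (-31180 + (1/1000 - 1*(-10152))) + 2*(-29)*(-4 - 29) = (-31180 + (1/1000 + 10152)) + 2*(-29)*(-33) = (-31180 + 10152001/1000) + 1914 = -21027999/1000 + 1914 = -19113999/1000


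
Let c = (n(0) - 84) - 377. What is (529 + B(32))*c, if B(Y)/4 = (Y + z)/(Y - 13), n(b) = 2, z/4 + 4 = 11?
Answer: -4723569/19 ≈ -2.4861e+5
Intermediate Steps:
z = 28 (z = -16 + 4*11 = -16 + 44 = 28)
c = -459 (c = (2 - 84) - 377 = -82 - 377 = -459)
B(Y) = 4*(28 + Y)/(-13 + Y) (B(Y) = 4*((Y + 28)/(Y - 13)) = 4*((28 + Y)/(-13 + Y)) = 4*(28 + Y)/(-13 + Y))
(529 + B(32))*c = (529 + 4*(28 + 32)/(-13 + 32))*(-459) = (529 + 4*60/19)*(-459) = (529 + 4*(1/19)*60)*(-459) = (529 + 240/19)*(-459) = (10291/19)*(-459) = -4723569/19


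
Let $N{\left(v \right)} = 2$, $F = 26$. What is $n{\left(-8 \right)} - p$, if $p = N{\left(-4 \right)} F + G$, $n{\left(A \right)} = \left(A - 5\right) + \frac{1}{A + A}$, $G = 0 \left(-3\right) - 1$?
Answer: $- \frac{1025}{16} \approx -64.063$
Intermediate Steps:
$G = -1$ ($G = 0 - 1 = -1$)
$n{\left(A \right)} = -5 + A + \frac{1}{2 A}$ ($n{\left(A \right)} = \left(-5 + A\right) + \frac{1}{2 A} = -5 + A + \frac{1}{2 A}$)
$p = 51$ ($p = 2 \cdot 26 - 1 = 52 - 1 = 51$)
$n{\left(-8 \right)} - p = \left(-5 - 8 + \frac{1}{2 \left(-8\right)}\right) - 51 = \left(-5 - 8 + \frac{1}{2} \left(- \frac{1}{8}\right)\right) - 51 = \left(-5 - 8 - \frac{1}{16}\right) - 51 = - \frac{209}{16} - 51 = - \frac{1025}{16}$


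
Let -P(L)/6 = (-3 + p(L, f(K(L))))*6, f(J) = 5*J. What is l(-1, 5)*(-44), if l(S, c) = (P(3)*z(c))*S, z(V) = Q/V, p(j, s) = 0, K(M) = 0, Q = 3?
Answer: 14256/5 ≈ 2851.2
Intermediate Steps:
P(L) = 108 (P(L) = -6*(-3 + 0)*6 = -(-18)*6 = -6*(-18) = 108)
z(V) = 3/V
l(S, c) = 324*S/c (l(S, c) = (108*(3/c))*S = (324/c)*S = 324*S/c)
l(-1, 5)*(-44) = (324*(-1)/5)*(-44) = (324*(-1)*(⅕))*(-44) = -324/5*(-44) = 14256/5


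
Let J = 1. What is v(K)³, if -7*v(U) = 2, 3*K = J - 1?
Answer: -8/343 ≈ -0.023324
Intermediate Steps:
K = 0 (K = (1 - 1)/3 = (⅓)*0 = 0)
v(U) = -2/7 (v(U) = -⅐*2 = -2/7)
v(K)³ = (-2/7)³ = -8/343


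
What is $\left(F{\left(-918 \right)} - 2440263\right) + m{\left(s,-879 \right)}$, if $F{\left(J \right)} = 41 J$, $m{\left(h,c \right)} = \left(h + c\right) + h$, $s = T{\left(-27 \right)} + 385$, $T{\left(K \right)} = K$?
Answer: $-2478064$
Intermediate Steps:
$s = 358$ ($s = -27 + 385 = 358$)
$m{\left(h,c \right)} = c + 2 h$ ($m{\left(h,c \right)} = \left(c + h\right) + h = c + 2 h$)
$\left(F{\left(-918 \right)} - 2440263\right) + m{\left(s,-879 \right)} = \left(41 \left(-918\right) - 2440263\right) + \left(-879 + 2 \cdot 358\right) = \left(-37638 - 2440263\right) + \left(-879 + 716\right) = -2477901 - 163 = -2478064$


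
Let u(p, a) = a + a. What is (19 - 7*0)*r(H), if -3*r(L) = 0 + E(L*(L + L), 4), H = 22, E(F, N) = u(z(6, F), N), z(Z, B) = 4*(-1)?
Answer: -152/3 ≈ -50.667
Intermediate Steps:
z(Z, B) = -4
u(p, a) = 2*a
E(F, N) = 2*N
r(L) = -8/3 (r(L) = -(0 + 2*4)/3 = -(0 + 8)/3 = -⅓*8 = -8/3)
(19 - 7*0)*r(H) = (19 - 7*0)*(-8/3) = (19 + 0)*(-8/3) = 19*(-8/3) = -152/3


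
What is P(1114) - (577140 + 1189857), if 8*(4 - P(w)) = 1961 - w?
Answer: -14136791/8 ≈ -1.7671e+6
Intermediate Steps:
P(w) = -1929/8 + w/8 (P(w) = 4 - (1961 - w)/8 = 4 + (-1961/8 + w/8) = -1929/8 + w/8)
P(1114) - (577140 + 1189857) = (-1929/8 + (⅛)*1114) - (577140 + 1189857) = (-1929/8 + 557/4) - 1*1766997 = -815/8 - 1766997 = -14136791/8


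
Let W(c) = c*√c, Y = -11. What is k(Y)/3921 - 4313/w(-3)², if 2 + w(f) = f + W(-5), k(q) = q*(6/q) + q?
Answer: (-250*√5 + 16910773*I)/(196050*(√5 + 2*I)) ≈ 19.168 + 21.431*I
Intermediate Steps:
W(c) = c^(3/2)
k(q) = 6 + q
w(f) = -2 + f - 5*I*√5 (w(f) = -2 + (f + (-5)^(3/2)) = -2 + (f - 5*I*√5) = -2 + f - 5*I*√5)
k(Y)/3921 - 4313/w(-3)² = (6 - 11)/3921 - 4313/(-2 - 3 - 5*I*√5)² = -5*1/3921 - 4313/(-5 - 5*I*√5)² = -5/3921 - 4313/(-5 - 5*I*√5)²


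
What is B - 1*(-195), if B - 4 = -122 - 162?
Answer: -85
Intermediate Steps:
B = -280 (B = 4 + (-122 - 162) = 4 - 284 = -280)
B - 1*(-195) = -280 - 1*(-195) = -280 + 195 = -85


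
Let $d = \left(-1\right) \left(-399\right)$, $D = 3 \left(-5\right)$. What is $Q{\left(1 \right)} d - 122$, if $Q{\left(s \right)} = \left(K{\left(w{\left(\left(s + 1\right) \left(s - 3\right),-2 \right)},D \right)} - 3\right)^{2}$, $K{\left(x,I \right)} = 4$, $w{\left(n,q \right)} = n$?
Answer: $277$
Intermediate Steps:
$D = -15$
$d = 399$
$Q{\left(s \right)} = 1$ ($Q{\left(s \right)} = \left(4 - 3\right)^{2} = 1^{2} = 1$)
$Q{\left(1 \right)} d - 122 = 1 \cdot 399 - 122 = 399 - 122 = 277$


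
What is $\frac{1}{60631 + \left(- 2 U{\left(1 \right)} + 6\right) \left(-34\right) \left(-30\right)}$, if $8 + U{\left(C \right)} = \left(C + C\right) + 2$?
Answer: $\frac{1}{74911} \approx 1.3349 \cdot 10^{-5}$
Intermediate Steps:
$U{\left(C \right)} = -6 + 2 C$ ($U{\left(C \right)} = -8 + \left(\left(C + C\right) + 2\right) = -8 + \left(2 C + 2\right) = -8 + \left(2 + 2 C\right) = -6 + 2 C$)
$\frac{1}{60631 + \left(- 2 U{\left(1 \right)} + 6\right) \left(-34\right) \left(-30\right)} = \frac{1}{60631 + \left(- 2 \left(-6 + 2 \cdot 1\right) + 6\right) \left(-34\right) \left(-30\right)} = \frac{1}{60631 + \left(- 2 \left(-6 + 2\right) + 6\right) \left(-34\right) \left(-30\right)} = \frac{1}{60631 + \left(\left(-2\right) \left(-4\right) + 6\right) \left(-34\right) \left(-30\right)} = \frac{1}{60631 + \left(8 + 6\right) \left(-34\right) \left(-30\right)} = \frac{1}{60631 + 14 \left(-34\right) \left(-30\right)} = \frac{1}{60631 - -14280} = \frac{1}{60631 + 14280} = \frac{1}{74911}$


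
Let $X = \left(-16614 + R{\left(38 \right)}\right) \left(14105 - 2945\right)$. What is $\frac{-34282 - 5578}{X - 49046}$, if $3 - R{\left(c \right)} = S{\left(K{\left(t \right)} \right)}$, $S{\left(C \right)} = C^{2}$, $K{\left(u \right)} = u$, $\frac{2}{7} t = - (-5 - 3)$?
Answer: $\frac{19930}{97088623} \approx 0.00020528$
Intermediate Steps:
$t = 28$ ($t = \frac{7 \left(- (-5 - 3)\right)}{2} = \frac{7 \left(\left(-1\right) \left(-8\right)\right)}{2} = \frac{7}{2} \cdot 8 = 28$)
$R{\left(c \right)} = -781$ ($R{\left(c \right)} = 3 - 28^{2} = 3 - 784 = -781$)
$X = -194128200$ ($X = \left(-16614 - 781\right) \left(14105 - 2945\right) = \left(-17395\right) 11160 = -194128200$)
$\frac{-34282 - 5578}{X - 49046} = \frac{-34282 - 5578}{-194128200 - 49046} = - \frac{39860}{-194177246} = \left(-39860\right) \left(- \frac{1}{194177246}\right) = \frac{19930}{97088623}$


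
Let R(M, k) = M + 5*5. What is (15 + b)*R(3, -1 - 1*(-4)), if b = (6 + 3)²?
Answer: 2688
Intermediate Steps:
R(M, k) = 25 + M (R(M, k) = M + 25 = 25 + M)
b = 81 (b = 9² = 81)
(15 + b)*R(3, -1 - 1*(-4)) = (15 + 81)*(25 + 3) = 96*28 = 2688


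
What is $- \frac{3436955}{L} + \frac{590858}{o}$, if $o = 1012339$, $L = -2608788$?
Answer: $\frac{5020786847849}{2640977835132} \approx 1.9011$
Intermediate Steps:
$- \frac{3436955}{L} + \frac{590858}{o} = - \frac{3436955}{-2608788} + \frac{590858}{1012339} = \left(-3436955\right) \left(- \frac{1}{2608788}\right) + 590858 \cdot \frac{1}{1012339} = \frac{3436955}{2608788} + \frac{590858}{1012339} = \frac{5020786847849}{2640977835132}$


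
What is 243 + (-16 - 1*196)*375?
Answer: -79257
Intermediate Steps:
243 + (-16 - 1*196)*375 = 243 + (-16 - 196)*375 = 243 - 212*375 = 243 - 79500 = -79257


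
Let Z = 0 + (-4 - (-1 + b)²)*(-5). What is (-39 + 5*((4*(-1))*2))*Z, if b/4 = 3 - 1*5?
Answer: -33575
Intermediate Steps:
b = -8 (b = 4*(3 - 1*5) = 4*(3 - 5) = 4*(-2) = -8)
Z = 425 (Z = 0 + (-4 - (-1 - 8)²)*(-5) = 0 + (-4 - 1*(-9)²)*(-5) = 0 + (-4 - 1*81)*(-5) = 0 + (-4 - 81)*(-5) = 0 - 85*(-5) = 0 + 425 = 425)
(-39 + 5*((4*(-1))*2))*Z = (-39 + 5*((4*(-1))*2))*425 = (-39 + 5*(-4*2))*425 = (-39 + 5*(-8))*425 = (-39 - 40)*425 = -79*425 = -33575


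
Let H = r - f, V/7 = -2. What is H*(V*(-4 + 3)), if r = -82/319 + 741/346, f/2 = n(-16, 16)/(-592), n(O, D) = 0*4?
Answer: 1456049/55187 ≈ 26.384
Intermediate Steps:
V = -14 (V = 7*(-2) = -14)
n(O, D) = 0
f = 0 (f = 2*(0/(-592)) = 2*(0*(-1/592)) = 2*0 = 0)
r = 208007/110374 (r = -82*1/319 + 741*(1/346) = -82/319 + 741/346 = 208007/110374 ≈ 1.8846)
H = 208007/110374 (H = 208007/110374 - 1*0 = 208007/110374 + 0 = 208007/110374 ≈ 1.8846)
H*(V*(-4 + 3)) = 208007*(-14*(-4 + 3))/110374 = 208007*(-14*(-1))/110374 = (208007/110374)*14 = 1456049/55187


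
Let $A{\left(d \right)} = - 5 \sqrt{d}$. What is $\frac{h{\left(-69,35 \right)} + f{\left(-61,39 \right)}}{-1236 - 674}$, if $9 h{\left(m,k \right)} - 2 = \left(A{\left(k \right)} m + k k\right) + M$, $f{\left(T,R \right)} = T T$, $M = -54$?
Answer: $- \frac{5777}{2865} - \frac{23 \sqrt{35}}{1146} \approx -2.1351$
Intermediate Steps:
$f{\left(T,R \right)} = T^{2}$
$h{\left(m,k \right)} = - \frac{52}{9} + \frac{k^{2}}{9} - \frac{5 m \sqrt{k}}{9}$ ($h{\left(m,k \right)} = \frac{2}{9} + \frac{\left(- 5 \sqrt{k} m + k k\right) - 54}{9} = \frac{2}{9} + \frac{\left(- 5 m \sqrt{k} + k^{2}\right) - 54}{9} = \frac{2}{9} + \frac{\left(k^{2} - 5 m \sqrt{k}\right) - 54}{9} = \frac{2}{9} + \frac{-54 + k^{2} - 5 m \sqrt{k}}{9} = \frac{2}{9} - \left(6 - \frac{k^{2}}{9} + \frac{5 m \sqrt{k}}{9}\right) = - \frac{52}{9} + \frac{k^{2}}{9} - \frac{5 m \sqrt{k}}{9}$)
$\frac{h{\left(-69,35 \right)} + f{\left(-61,39 \right)}}{-1236 - 674} = \frac{\left(- \frac{52}{9} + \frac{35^{2}}{9} - - \frac{115 \sqrt{35}}{3}\right) + \left(-61\right)^{2}}{-1236 - 674} = \frac{\left(- \frac{52}{9} + \frac{1}{9} \cdot 1225 + \frac{115 \sqrt{35}}{3}\right) + 3721}{-1910} = \left(\left(- \frac{52}{9} + \frac{1225}{9} + \frac{115 \sqrt{35}}{3}\right) + 3721\right) \left(- \frac{1}{1910}\right) = \left(\left(\frac{391}{3} + \frac{115 \sqrt{35}}{3}\right) + 3721\right) \left(- \frac{1}{1910}\right) = \left(\frac{11554}{3} + \frac{115 \sqrt{35}}{3}\right) \left(- \frac{1}{1910}\right) = - \frac{5777}{2865} - \frac{23 \sqrt{35}}{1146}$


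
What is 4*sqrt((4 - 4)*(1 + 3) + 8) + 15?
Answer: 15 + 8*sqrt(2) ≈ 26.314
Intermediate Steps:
4*sqrt((4 - 4)*(1 + 3) + 8) + 15 = 4*sqrt(0*4 + 8) + 15 = 4*sqrt(0 + 8) + 15 = 4*sqrt(8) + 15 = 4*(2*sqrt(2)) + 15 = 8*sqrt(2) + 15 = 15 + 8*sqrt(2)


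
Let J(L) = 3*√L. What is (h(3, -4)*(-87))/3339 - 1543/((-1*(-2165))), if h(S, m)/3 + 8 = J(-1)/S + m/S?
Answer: 5803/344235 - 29*I/371 ≈ 0.016858 - 0.078167*I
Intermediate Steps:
h(S, m) = -24 + 3*m/S + 9*I/S (h(S, m) = -24 + 3*((3*√(-1))/S + m/S) = -24 + 3*((3*I)/S + m/S) = -24 + 3*(3*I/S + m/S) = -24 + 3*(m/S + 3*I/S) = -24 + (3*m/S + 9*I/S) = -24 + 3*m/S + 9*I/S)
(h(3, -4)*(-87))/3339 - 1543/((-1*(-2165))) = ((3*(-4 - 8*3 + 3*I)/3)*(-87))/3339 - 1543/((-1*(-2165))) = ((3*(⅓)*(-4 - 24 + 3*I))*(-87))*(1/3339) - 1543/2165 = ((3*(⅓)*(-28 + 3*I))*(-87))*(1/3339) - 1543*1/2165 = ((-28 + 3*I)*(-87))*(1/3339) - 1543/2165 = (2436 - 261*I)*(1/3339) - 1543/2165 = (116/159 - 29*I/371) - 1543/2165 = 5803/344235 - 29*I/371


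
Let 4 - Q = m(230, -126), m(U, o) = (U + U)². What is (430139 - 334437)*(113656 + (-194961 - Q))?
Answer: 12469109282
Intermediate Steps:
m(U, o) = 4*U² (m(U, o) = (2*U)² = 4*U²)
Q = -211596 (Q = 4 - 4*230² = 4 - 4*52900 = 4 - 1*211600 = 4 - 211600 = -211596)
(430139 - 334437)*(113656 + (-194961 - Q)) = (430139 - 334437)*(113656 + (-194961 - 1*(-211596))) = 95702*(113656 + (-194961 + 211596)) = 95702*(113656 + 16635) = 95702*130291 = 12469109282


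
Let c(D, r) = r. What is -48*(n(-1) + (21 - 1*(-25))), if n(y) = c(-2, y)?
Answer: -2160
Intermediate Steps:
n(y) = y
-48*(n(-1) + (21 - 1*(-25))) = -48*(-1 + (21 - 1*(-25))) = -48*(-1 + (21 + 25)) = -48*(-1 + 46) = -48*45 = -2160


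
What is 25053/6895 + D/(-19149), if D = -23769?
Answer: 30648912/6287255 ≈ 4.8748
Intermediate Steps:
25053/6895 + D/(-19149) = 25053/6895 - 23769/(-19149) = 25053*(1/6895) - 23769*(-1/19149) = 3579/985 + 7923/6383 = 30648912/6287255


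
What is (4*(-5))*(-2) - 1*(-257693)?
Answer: 257733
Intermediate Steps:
(4*(-5))*(-2) - 1*(-257693) = -20*(-2) + 257693 = 40 + 257693 = 257733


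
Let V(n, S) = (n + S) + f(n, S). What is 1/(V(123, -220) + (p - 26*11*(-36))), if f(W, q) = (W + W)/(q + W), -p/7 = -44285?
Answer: 97/31058572 ≈ 3.1231e-6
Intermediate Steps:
p = 309995 (p = -7*(-44285) = 309995)
f(W, q) = 2*W/(W + q) (f(W, q) = (2*W)/(W + q) = 2*W/(W + q))
V(n, S) = S + n + 2*n/(S + n) (V(n, S) = (n + S) + 2*n/(n + S) = (S + n) + 2*n/(S + n) = S + n + 2*n/(S + n))
1/(V(123, -220) + (p - 26*11*(-36))) = 1/((-220 + 123 + 2*123/(-220 + 123)) + (309995 - 26*11*(-36))) = 1/((-220 + 123 + 2*123/(-97)) + (309995 - 286*(-36))) = 1/((-220 + 123 + 2*123*(-1/97)) + (309995 - 1*(-10296))) = 1/((-220 + 123 - 246/97) + (309995 + 10296)) = 1/(-9655/97 + 320291) = 1/(31058572/97) = 97/31058572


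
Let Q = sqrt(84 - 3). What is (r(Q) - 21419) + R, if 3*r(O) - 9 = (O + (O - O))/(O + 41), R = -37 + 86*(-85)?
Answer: -1438147/50 ≈ -28763.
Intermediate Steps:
R = -7347 (R = -37 - 7310 = -7347)
Q = 9 (Q = sqrt(81) = 9)
r(O) = 3 + O/(3*(41 + O)) (r(O) = 3 + ((O + (O - O))/(O + 41))/3 = 3 + ((O + 0)/(41 + O))/3 = 3 + (O/(41 + O))/3 = 3 + O/(3*(41 + O)))
(r(Q) - 21419) + R = ((369 + 10*9)/(3*(41 + 9)) - 21419) - 7347 = ((1/3)*(369 + 90)/50 - 21419) - 7347 = ((1/3)*(1/50)*459 - 21419) - 7347 = (153/50 - 21419) - 7347 = -1070797/50 - 7347 = -1438147/50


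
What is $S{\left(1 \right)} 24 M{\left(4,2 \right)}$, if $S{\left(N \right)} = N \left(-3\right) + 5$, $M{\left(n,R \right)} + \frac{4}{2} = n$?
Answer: $96$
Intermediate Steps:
$M{\left(n,R \right)} = -2 + n$
$S{\left(N \right)} = 5 - 3 N$ ($S{\left(N \right)} = - 3 N + 5 = 5 - 3 N$)
$S{\left(1 \right)} 24 M{\left(4,2 \right)} = \left(5 - 3\right) 24 \left(-2 + 4\right) = \left(5 - 3\right) 24 \cdot 2 = 2 \cdot 24 \cdot 2 = 48 \cdot 2 = 96$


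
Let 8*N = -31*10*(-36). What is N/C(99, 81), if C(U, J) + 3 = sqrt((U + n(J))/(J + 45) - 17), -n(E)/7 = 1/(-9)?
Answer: -2372895/14293 - 12555*I*sqrt(64330)/14293 ≈ -166.02 - 222.79*I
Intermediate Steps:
n(E) = 7/9 (n(E) = -7/(-9) = -7*(-1/9) = 7/9)
N = 1395 (N = (-31*10*(-36))/8 = (-310*(-36))/8 = (1/8)*11160 = 1395)
C(U, J) = -3 + sqrt(-17 + (7/9 + U)/(45 + J)) (C(U, J) = -3 + sqrt((U + 7/9)/(J + 45) - 17) = -3 + sqrt((7/9 + U)/(45 + J) - 17) = -3 + sqrt(-17 + (7/9 + U)/(45 + J)))
N/C(99, 81) = 1395/(-3 + sqrt((-6878 - 153*81 + 9*99)/(45 + 81))/3) = 1395/(-3 + sqrt((-6878 - 12393 + 891)/126)/3) = 1395/(-3 + sqrt((1/126)*(-18380))/3) = 1395/(-3 + sqrt(-9190/63)/3) = 1395/(-3 + (I*sqrt(64330)/21)/3) = 1395/(-3 + I*sqrt(64330)/63)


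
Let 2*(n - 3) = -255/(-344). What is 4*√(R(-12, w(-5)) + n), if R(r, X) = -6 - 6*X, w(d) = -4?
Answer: 13*√3741/43 ≈ 18.491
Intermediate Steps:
R(r, X) = -6 - 6*X
n = 2319/688 (n = 3 + (-255/(-344))/2 = 3 + (-255*(-1/344))/2 = 3 + (½)*(255/344) = 3 + 255/688 = 2319/688 ≈ 3.3706)
4*√(R(-12, w(-5)) + n) = 4*√((-6 - 6*(-4)) + 2319/688) = 4*√((-6 + 24) + 2319/688) = 4*√(18 + 2319/688) = 4*√(14703/688) = 4*(13*√3741/172) = 13*√3741/43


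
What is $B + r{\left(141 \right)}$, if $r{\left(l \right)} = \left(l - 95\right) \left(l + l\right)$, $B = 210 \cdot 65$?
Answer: $26622$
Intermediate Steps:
$B = 13650$
$r{\left(l \right)} = 2 l \left(-95 + l\right)$ ($r{\left(l \right)} = \left(-95 + l\right) 2 l = 2 l \left(-95 + l\right)$)
$B + r{\left(141 \right)} = 13650 + 2 \cdot 141 \left(-95 + 141\right) = 13650 + 2 \cdot 141 \cdot 46 = 13650 + 12972 = 26622$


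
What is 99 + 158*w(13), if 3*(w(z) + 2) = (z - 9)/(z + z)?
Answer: -8147/39 ≈ -208.90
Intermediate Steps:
w(z) = -2 + (-9 + z)/(6*z) (w(z) = -2 + ((z - 9)/(z + z))/3 = -2 + ((-9 + z)/((2*z)))/3 = -2 + ((-9 + z)*(1/(2*z)))/3 = -2 + ((-9 + z)/(2*z))/3 = -2 + (-9 + z)/(6*z))
99 + 158*w(13) = 99 + 158*((1/6)*(-9 - 11*13)/13) = 99 + 158*((1/6)*(1/13)*(-9 - 143)) = 99 + 158*((1/6)*(1/13)*(-152)) = 99 + 158*(-76/39) = 99 - 12008/39 = -8147/39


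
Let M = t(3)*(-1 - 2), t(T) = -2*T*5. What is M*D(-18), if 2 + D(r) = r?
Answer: -1800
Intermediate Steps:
t(T) = -10*T
D(r) = -2 + r
M = 90 (M = (-10*3)*(-1 - 2) = -30*(-3) = 90)
M*D(-18) = 90*(-2 - 18) = 90*(-20) = -1800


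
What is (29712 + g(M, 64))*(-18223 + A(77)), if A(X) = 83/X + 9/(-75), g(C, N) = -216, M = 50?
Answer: -1034643904776/1925 ≈ -5.3748e+8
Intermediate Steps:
A(X) = -3/25 + 83/X (A(X) = 83/X + 9*(-1/75) = 83/X - 3/25 = -3/25 + 83/X)
(29712 + g(M, 64))*(-18223 + A(77)) = (29712 - 216)*(-18223 + (-3/25 + 83/77)) = 29496*(-18223 + (-3/25 + 83*(1/77))) = 29496*(-18223 + (-3/25 + 83/77)) = 29496*(-18223 + 1844/1925) = 29496*(-35077431/1925) = -1034643904776/1925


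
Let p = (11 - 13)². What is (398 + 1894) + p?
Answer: 2296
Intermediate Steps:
p = 4 (p = (-2)² = 4)
(398 + 1894) + p = (398 + 1894) + 4 = 2292 + 4 = 2296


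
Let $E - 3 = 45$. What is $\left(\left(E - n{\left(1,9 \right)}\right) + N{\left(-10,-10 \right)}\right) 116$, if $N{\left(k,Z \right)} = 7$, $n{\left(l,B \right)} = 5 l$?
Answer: $5800$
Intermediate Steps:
$E = 48$ ($E = 3 + 45 = 48$)
$\left(\left(E - n{\left(1,9 \right)}\right) + N{\left(-10,-10 \right)}\right) 116 = \left(\left(48 - 5 \cdot 1\right) + 7\right) 116 = \left(\left(48 - 5\right) + 7\right) 116 = \left(43 + 7\right) 116 = 50 \cdot 116 = 5800$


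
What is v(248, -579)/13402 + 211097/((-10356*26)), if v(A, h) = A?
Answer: -1381173253/1804284456 ≈ -0.76550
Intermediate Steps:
v(248, -579)/13402 + 211097/((-10356*26)) = 248/13402 + 211097/((-10356*26)) = 248*(1/13402) + 211097/(-269256) = 124/6701 + 211097*(-1/269256) = 124/6701 - 211097/269256 = -1381173253/1804284456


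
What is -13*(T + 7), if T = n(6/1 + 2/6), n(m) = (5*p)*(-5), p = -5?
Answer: -1716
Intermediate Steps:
n(m) = 125 (n(m) = (5*(-5))*(-5) = -25*(-5) = 125)
T = 125
-13*(T + 7) = -13*(125 + 7) = -13*132 = -1716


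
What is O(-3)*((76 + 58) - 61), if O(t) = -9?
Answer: -657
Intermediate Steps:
O(-3)*((76 + 58) - 61) = -9*((76 + 58) - 61) = -9*(134 - 61) = -9*73 = -657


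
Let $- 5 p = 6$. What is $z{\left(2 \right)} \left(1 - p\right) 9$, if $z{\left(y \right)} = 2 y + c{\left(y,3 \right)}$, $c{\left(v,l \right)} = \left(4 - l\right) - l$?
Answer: $\frac{198}{5} \approx 39.6$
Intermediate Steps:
$p = - \frac{6}{5}$ ($p = \left(- \frac{1}{5}\right) 6 = - \frac{6}{5} \approx -1.2$)
$c{\left(v,l \right)} = 4 - 2 l$
$z{\left(y \right)} = -2 + 2 y$ ($z{\left(y \right)} = 2 y + \left(4 - 6\right) = 2 y - 2 = -2 + 2 y$)
$z{\left(2 \right)} \left(1 - p\right) 9 = \left(-2 + 2 \cdot 2\right) \left(1 - - \frac{6}{5}\right) 9 = \left(-2 + 4\right) \left(1 + \frac{6}{5}\right) 9 = 2 \cdot \frac{11}{5} \cdot 9 = 2 \cdot \frac{99}{5} = \frac{198}{5}$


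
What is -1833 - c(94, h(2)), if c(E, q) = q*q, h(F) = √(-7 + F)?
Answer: -1828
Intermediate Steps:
c(E, q) = q²
-1833 - c(94, h(2)) = -1833 - (√(-7 + 2))² = -1833 - (√(-5))² = -1833 - (I*√5)² = -1833 - 1*(-5) = -1833 + 5 = -1828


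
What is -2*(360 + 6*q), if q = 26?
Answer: -1032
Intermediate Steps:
-2*(360 + 6*q) = -2*(360 + 6*26) = -2*(360 + 156) = -2*516 = -1032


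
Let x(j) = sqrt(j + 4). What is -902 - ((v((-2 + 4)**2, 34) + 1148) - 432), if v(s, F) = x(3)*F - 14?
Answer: -1604 - 34*sqrt(7) ≈ -1694.0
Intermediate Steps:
x(j) = sqrt(4 + j)
v(s, F) = -14 + F*sqrt(7) (v(s, F) = sqrt(4 + 3)*F - 14 = sqrt(7)*F - 14 = F*sqrt(7) - 14 = -14 + F*sqrt(7))
-902 - ((v((-2 + 4)**2, 34) + 1148) - 432) = -902 - (((-14 + 34*sqrt(7)) + 1148) - 432) = -902 - ((1134 + 34*sqrt(7)) - 432) = -902 - (702 + 34*sqrt(7)) = -902 + (-702 - 34*sqrt(7)) = -1604 - 34*sqrt(7)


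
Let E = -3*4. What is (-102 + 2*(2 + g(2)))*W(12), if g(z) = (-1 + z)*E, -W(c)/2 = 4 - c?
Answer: -1952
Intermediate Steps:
W(c) = -8 + 2*c (W(c) = -2*(4 - c) = -8 + 2*c)
E = -12 (E = -1*12 = -12)
g(z) = 12 - 12*z (g(z) = (-1 + z)*(-12) = 12 - 12*z)
(-102 + 2*(2 + g(2)))*W(12) = (-102 + 2*(2 + (12 - 12*2)))*(-8 + 2*12) = (-102 + 2*(2 + (12 - 24)))*(-8 + 24) = (-102 + 2*(2 - 12))*16 = (-102 + 2*(-10))*16 = (-102 - 20)*16 = -122*16 = -1952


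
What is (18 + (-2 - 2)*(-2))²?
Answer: 676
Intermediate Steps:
(18 + (-2 - 2)*(-2))² = (18 - 4*(-2))² = (18 + 8)² = 26² = 676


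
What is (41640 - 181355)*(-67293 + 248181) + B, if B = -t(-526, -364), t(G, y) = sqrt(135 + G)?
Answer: -25272766920 - I*sqrt(391) ≈ -2.5273e+10 - 19.774*I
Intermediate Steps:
B = -I*sqrt(391) (B = -sqrt(135 - 526) = -sqrt(-391) = -I*sqrt(391) ≈ -19.774*I)
(41640 - 181355)*(-67293 + 248181) + B = (41640 - 181355)*(-67293 + 248181) - I*sqrt(391) = -139715*180888 - I*sqrt(391) = -25272766920 - I*sqrt(391)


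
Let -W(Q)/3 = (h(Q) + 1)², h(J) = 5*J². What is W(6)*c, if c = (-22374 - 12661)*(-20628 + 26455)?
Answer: 20064370761435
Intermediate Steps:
W(Q) = -3*(1 + 5*Q²)² (W(Q) = -3*(5*Q² + 1)² = -3*(1 + 5*Q²)²)
c = -204148945 (c = -35035*5827 = -204148945)
W(6)*c = -3*(1 + 5*6²)²*(-204148945) = -3*(1 + 5*36)²*(-204148945) = -3*(1 + 180)²*(-204148945) = -3*181²*(-204148945) = -3*32761*(-204148945) = -98283*(-204148945) = 20064370761435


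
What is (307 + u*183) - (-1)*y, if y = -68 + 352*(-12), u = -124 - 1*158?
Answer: -55591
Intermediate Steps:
u = -282 (u = -124 - 158 = -282)
y = -4292 (y = -68 - 4224 = -4292)
(307 + u*183) - (-1)*y = (307 - 282*183) - (-1)*(-4292) = (307 - 51606) - 1*4292 = -51299 - 4292 = -55591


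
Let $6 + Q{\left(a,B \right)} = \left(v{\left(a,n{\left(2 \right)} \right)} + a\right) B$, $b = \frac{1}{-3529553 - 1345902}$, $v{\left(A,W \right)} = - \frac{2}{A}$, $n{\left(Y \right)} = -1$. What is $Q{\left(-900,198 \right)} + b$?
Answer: $- \frac{4344165942654}{24377275} \approx -1.7821 \cdot 10^{5}$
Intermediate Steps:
$b = - \frac{1}{4875455}$ ($b = \frac{1}{-4875455} = - \frac{1}{4875455} \approx -2.0511 \cdot 10^{-7}$)
$Q{\left(a,B \right)} = -6 + B \left(a - \frac{2}{a}\right)$ ($Q{\left(a,B \right)} = -6 + \left(- \frac{2}{a} + a\right) B = -6 + \left(a - \frac{2}{a}\right) B = -6 + B \left(a - \frac{2}{a}\right)$)
$Q{\left(-900,198 \right)} + b = \left(-6 + 198 \left(-900\right) - \frac{396}{-900}\right) - \frac{1}{4875455} = \left(-6 - 178200 - 396 \left(- \frac{1}{900}\right)\right) - \frac{1}{4875455} = \left(-6 - 178200 + \frac{11}{25}\right) - \frac{1}{4875455} = - \frac{4455139}{25} - \frac{1}{4875455} = - \frac{4344165942654}{24377275}$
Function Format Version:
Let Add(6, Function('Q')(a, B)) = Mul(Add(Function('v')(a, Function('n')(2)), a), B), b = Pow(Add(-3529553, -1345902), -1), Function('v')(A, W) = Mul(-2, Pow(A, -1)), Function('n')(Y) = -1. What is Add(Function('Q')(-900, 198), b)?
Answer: Rational(-4344165942654, 24377275) ≈ -1.7821e+5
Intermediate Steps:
b = Rational(-1, 4875455) (b = Pow(-4875455, -1) = Rational(-1, 4875455) ≈ -2.0511e-7)
Function('Q')(a, B) = Add(-6, Mul(B, Add(a, Mul(-2, Pow(a, -1))))) (Function('Q')(a, B) = Add(-6, Mul(Add(Mul(-2, Pow(a, -1)), a), B)) = Add(-6, Mul(Add(a, Mul(-2, Pow(a, -1))), B)) = Add(-6, Mul(B, Add(a, Mul(-2, Pow(a, -1))))))
Add(Function('Q')(-900, 198), b) = Add(Add(-6, Mul(198, -900), Mul(-2, 198, Pow(-900, -1))), Rational(-1, 4875455)) = Add(Add(-6, -178200, Mul(-2, 198, Rational(-1, 900))), Rational(-1, 4875455)) = Add(Add(-6, -178200, Rational(11, 25)), Rational(-1, 4875455)) = Add(Rational(-4455139, 25), Rational(-1, 4875455)) = Rational(-4344165942654, 24377275)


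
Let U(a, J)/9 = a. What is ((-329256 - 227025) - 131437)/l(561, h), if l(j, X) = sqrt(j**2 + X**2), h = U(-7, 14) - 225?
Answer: -687718*sqrt(44185)/132555 ≈ -1090.6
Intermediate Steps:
U(a, J) = 9*a
h = -288 (h = 9*(-7) - 225 = -63 - 225 = -288)
l(j, X) = sqrt(X**2 + j**2)
((-329256 - 227025) - 131437)/l(561, h) = ((-329256 - 227025) - 131437)/(sqrt((-288)**2 + 561**2)) = (-556281 - 131437)/(sqrt(82944 + 314721)) = -687718*sqrt(44185)/132555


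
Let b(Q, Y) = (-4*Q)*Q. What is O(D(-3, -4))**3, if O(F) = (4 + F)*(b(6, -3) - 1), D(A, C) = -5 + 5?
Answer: -195112000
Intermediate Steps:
b(Q, Y) = -4*Q**2
D(A, C) = 0
O(F) = -580 - 145*F (O(F) = (4 + F)*(-4*6**2 - 1) = (4 + F)*(-4*36 - 1) = (4 + F)*(-144 - 1) = (4 + F)*(-145) = -580 - 145*F)
O(D(-3, -4))**3 = (-580 - 145*0)**3 = (-580 + 0)**3 = (-580)**3 = -195112000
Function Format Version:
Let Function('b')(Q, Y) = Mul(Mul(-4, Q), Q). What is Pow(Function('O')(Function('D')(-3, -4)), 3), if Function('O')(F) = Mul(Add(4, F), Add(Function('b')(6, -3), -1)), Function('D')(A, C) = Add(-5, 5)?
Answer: -195112000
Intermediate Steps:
Function('b')(Q, Y) = Mul(-4, Pow(Q, 2))
Function('D')(A, C) = 0
Function('O')(F) = Add(-580, Mul(-145, F)) (Function('O')(F) = Mul(Add(4, F), Add(Mul(-4, Pow(6, 2)), -1)) = Mul(Add(4, F), Add(Mul(-4, 36), -1)) = Mul(Add(4, F), Add(-144, -1)) = Mul(Add(4, F), -145) = Add(-580, Mul(-145, F)))
Pow(Function('O')(Function('D')(-3, -4)), 3) = Pow(Add(-580, Mul(-145, 0)), 3) = Pow(Add(-580, 0), 3) = Pow(-580, 3) = -195112000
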